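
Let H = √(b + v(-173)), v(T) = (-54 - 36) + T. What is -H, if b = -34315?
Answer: -3*I*√3842 ≈ -185.95*I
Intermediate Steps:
v(T) = -90 + T
H = 3*I*√3842 (H = √(-34315 + (-90 - 173)) = √(-34315 - 263) = √(-34578) = 3*I*√3842 ≈ 185.95*I)
-H = -3*I*√3842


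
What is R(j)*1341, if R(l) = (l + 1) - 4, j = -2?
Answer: -6705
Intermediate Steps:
R(l) = -3 + l (R(l) = (1 + l) - 4 = -3 + l)
R(j)*1341 = (-3 - 2)*1341 = -5*1341 = -6705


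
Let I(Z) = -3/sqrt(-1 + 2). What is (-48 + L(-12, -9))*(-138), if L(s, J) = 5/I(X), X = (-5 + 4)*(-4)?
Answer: 6854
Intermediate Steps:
X = 4 (X = -1*(-4) = 4)
I(Z) = -3 (I(Z) = -3/(sqrt(1)) = -3/1 = -3*1 = -3)
L(s, J) = -5/3 (L(s, J) = 5/(-3) = 5*(-1/3) = -5/3)
(-48 + L(-12, -9))*(-138) = (-48 - 5/3)*(-138) = -149/3*(-138) = 6854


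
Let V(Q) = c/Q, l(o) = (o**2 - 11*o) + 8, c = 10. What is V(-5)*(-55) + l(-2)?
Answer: 144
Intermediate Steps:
l(o) = 8 + o**2 - 11*o
V(Q) = 10/Q
V(-5)*(-55) + l(-2) = (10/(-5))*(-55) + (8 + (-2)**2 - 11*(-2)) = (10*(-1/5))*(-55) + (8 + 4 + 22) = -2*(-55) + 34 = 110 + 34 = 144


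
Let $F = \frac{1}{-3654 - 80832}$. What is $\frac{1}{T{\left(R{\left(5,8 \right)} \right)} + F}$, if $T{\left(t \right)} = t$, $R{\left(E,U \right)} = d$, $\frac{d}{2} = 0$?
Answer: $-84486$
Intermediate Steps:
$d = 0$ ($d = 2 \cdot 0 = 0$)
$R{\left(E,U \right)} = 0$
$F = - \frac{1}{84486}$ ($F = \frac{1}{-84486} = - \frac{1}{84486} \approx -1.1836 \cdot 10^{-5}$)
$\frac{1}{T{\left(R{\left(5,8 \right)} \right)} + F} = \frac{1}{0 - \frac{1}{84486}} = \frac{1}{- \frac{1}{84486}} = -84486$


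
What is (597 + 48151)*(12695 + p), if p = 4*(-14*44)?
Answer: 498740788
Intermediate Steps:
p = -2464 (p = 4*(-616) = -2464)
(597 + 48151)*(12695 + p) = (597 + 48151)*(12695 - 2464) = 48748*10231 = 498740788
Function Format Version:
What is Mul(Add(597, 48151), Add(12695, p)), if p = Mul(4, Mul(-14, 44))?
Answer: 498740788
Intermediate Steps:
p = -2464 (p = Mul(4, -616) = -2464)
Mul(Add(597, 48151), Add(12695, p)) = Mul(Add(597, 48151), Add(12695, -2464)) = Mul(48748, 10231) = 498740788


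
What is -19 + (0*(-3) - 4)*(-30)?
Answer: 101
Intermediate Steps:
-19 + (0*(-3) - 4)*(-30) = -19 + (0 - 4)*(-30) = -19 - 4*(-30) = -19 + 120 = 101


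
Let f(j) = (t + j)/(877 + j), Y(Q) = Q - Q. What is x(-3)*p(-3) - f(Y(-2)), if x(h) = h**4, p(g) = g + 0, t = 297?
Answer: -213408/877 ≈ -243.34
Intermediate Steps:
p(g) = g
Y(Q) = 0
f(j) = (297 + j)/(877 + j)
x(-3)*p(-3) - f(Y(-2)) = (-3)**4*(-3) - (297 + 0)/(877 + 0) = 81*(-3) - 297/877 = -243 - 297/877 = -213408/877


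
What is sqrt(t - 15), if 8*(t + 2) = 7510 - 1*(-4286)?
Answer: sqrt(5830)/2 ≈ 38.177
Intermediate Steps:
t = 2945/2 (t = -2 + (7510 - 1*(-4286))/8 = -2 + (7510 + 4286)/8 = -2 + (1/8)*11796 = -2 + 2949/2 = 2945/2 ≈ 1472.5)
sqrt(t - 15) = sqrt(2945/2 - 15) = sqrt(2915/2) = sqrt(5830)/2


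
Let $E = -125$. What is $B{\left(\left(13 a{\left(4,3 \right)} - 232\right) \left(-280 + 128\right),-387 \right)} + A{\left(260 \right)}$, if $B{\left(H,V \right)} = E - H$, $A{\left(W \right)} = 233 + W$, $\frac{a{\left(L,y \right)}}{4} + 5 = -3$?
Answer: $-98128$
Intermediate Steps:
$a{\left(L,y \right)} = -32$ ($a{\left(L,y \right)} = -20 + 4 \left(-3\right) = -20 - 12 = -32$)
$B{\left(H,V \right)} = -125 - H$
$B{\left(\left(13 a{\left(4,3 \right)} - 232\right) \left(-280 + 128\right),-387 \right)} + A{\left(260 \right)} = \left(-125 - \left(13 \left(-32\right) - 232\right) \left(-280 + 128\right)\right) + \left(233 + 260\right) = \left(-125 - \left(-416 - 232\right) \left(-152\right)\right) + 493 = \left(-125 - \left(-648\right) \left(-152\right)\right) + 493 = \left(-125 - 98496\right) + 493 = -98621 + 493 = -98128$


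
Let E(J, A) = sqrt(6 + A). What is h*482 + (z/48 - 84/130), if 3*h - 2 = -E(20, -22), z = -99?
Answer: 994109/3120 - 1928*I/3 ≈ 318.62 - 642.67*I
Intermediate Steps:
h = 2/3 - 4*I/3 (h = 2/3 + (-sqrt(6 - 22))/3 = 2/3 + (-sqrt(-16))/3 = 2/3 + (-4*I)/3 = 2/3 - 4*I/3 ≈ 0.66667 - 1.3333*I)
h*482 + (z/48 - 84/130) = (2/3 - 4*I/3)*482 + (-99/48 - 84/130) = (964/3 - 1928*I/3) + (-99*1/48 - 84*1/130) = (964/3 - 1928*I/3) + (-33/16 - 42/65) = (964/3 - 1928*I/3) - 2817/1040 = 994109/3120 - 1928*I/3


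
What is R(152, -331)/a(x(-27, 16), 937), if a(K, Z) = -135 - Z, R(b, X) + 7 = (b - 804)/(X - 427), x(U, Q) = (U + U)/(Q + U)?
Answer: 2327/406288 ≈ 0.0057275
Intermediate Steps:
x(U, Q) = 2*U/(Q + U) (x(U, Q) = (2*U)/(Q + U) = 2*U/(Q + U))
R(b, X) = -7 + (-804 + b)/(-427 + X) (R(b, X) = -7 + (b - 804)/(X - 427) = -7 + (-804 + b)/(-427 + X))
R(152, -331)/a(x(-27, 16), 937) = ((2185 + 152 - 7*(-331))/(-427 - 331))/(-135 - 1*937) = ((2185 + 152 + 2317)/(-758))/(-135 - 937) = -1/758*4654/(-1072) = -2327/379*(-1/1072) = 2327/406288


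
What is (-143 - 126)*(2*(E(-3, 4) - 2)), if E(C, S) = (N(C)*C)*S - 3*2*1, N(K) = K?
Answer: -15064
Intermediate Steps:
E(C, S) = -6 + S*C**2 (E(C, S) = (C*C)*S - 3*2*1 = C**2*S - 6*1 = S*C**2 - 6 = -6 + S*C**2)
(-143 - 126)*(2*(E(-3, 4) - 2)) = (-143 - 126)*(2*((-6 + 4*(-3)**2) - 2)) = -538*((-6 + 4*9) - 2) = -538*((-6 + 36) - 2) = -538*(30 - 2) = -538*28 = -269*56 = -15064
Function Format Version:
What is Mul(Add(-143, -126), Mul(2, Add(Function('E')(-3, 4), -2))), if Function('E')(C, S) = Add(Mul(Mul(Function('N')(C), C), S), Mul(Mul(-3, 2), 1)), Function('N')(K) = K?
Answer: -15064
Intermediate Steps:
Function('E')(C, S) = Add(-6, Mul(S, Pow(C, 2))) (Function('E')(C, S) = Add(Mul(Mul(C, C), S), Mul(Mul(-3, 2), 1)) = Add(Mul(Pow(C, 2), S), Mul(-6, 1)) = Add(Mul(S, Pow(C, 2)), -6) = Add(-6, Mul(S, Pow(C, 2))))
Mul(Add(-143, -126), Mul(2, Add(Function('E')(-3, 4), -2))) = Mul(Add(-143, -126), Mul(2, Add(Add(-6, Mul(4, Pow(-3, 2))), -2))) = Mul(-269, Mul(2, Add(Add(-6, Mul(4, 9)), -2))) = Mul(-269, Mul(2, Add(Add(-6, 36), -2))) = Mul(-269, Mul(2, Add(30, -2))) = Mul(-269, Mul(2, 28)) = Mul(-269, 56) = -15064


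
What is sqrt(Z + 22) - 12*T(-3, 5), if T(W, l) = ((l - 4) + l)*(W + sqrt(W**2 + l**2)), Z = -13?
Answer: 219 - 72*sqrt(34) ≈ -200.83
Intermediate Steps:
T(W, l) = (-4 + 2*l)*(W + sqrt(W**2 + l**2)) (T(W, l) = ((-4 + l) + l)*(W + sqrt(W**2 + l**2)) = (-4 + 2*l)*(W + sqrt(W**2 + l**2)))
sqrt(Z + 22) - 12*T(-3, 5) = sqrt(-13 + 22) - 12*(-4*(-3) - 4*sqrt((-3)**2 + 5**2) + 2*(-3)*5 + 2*5*sqrt((-3)**2 + 5**2)) = sqrt(9) - 12*(12 - 4*sqrt(9 + 25) - 30 + 2*5*sqrt(9 + 25)) = 3 - 12*(12 - 4*sqrt(34) - 30 + 2*5*sqrt(34)) = 3 - 12*(12 - 4*sqrt(34) - 30 + 10*sqrt(34)) = 3 - 12*(-18 + 6*sqrt(34)) = 3 + (216 - 72*sqrt(34)) = 219 - 72*sqrt(34)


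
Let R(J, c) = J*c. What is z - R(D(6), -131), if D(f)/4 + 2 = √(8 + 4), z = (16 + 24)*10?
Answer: -648 + 1048*√3 ≈ 1167.2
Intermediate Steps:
z = 400 (z = 40*10 = 400)
D(f) = -8 + 8*√3 (D(f) = -8 + 4*√(8 + 4) = -8 + 4*√12 = -8 + 4*(2*√3) = -8 + 8*√3)
z - R(D(6), -131) = 400 - (-8 + 8*√3)*(-131) = 400 - (1048 - 1048*√3) = 400 + (-1048 + 1048*√3) = -648 + 1048*√3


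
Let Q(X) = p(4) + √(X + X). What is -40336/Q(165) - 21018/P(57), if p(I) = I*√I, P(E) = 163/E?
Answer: -133038386/21679 - 20168*√330/133 ≈ -8891.4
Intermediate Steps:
p(I) = I^(3/2)
Q(X) = 8 + √2*√X (Q(X) = 4^(3/2) + √(X + X) = 8 + √(2*X) = 8 + √2*√X)
-40336/Q(165) - 21018/P(57) = -40336/(8 + √2*√165) - 21018/(163/57) = -40336/(8 + √330) - 21018/(163*(1/57)) = -40336/(8 + √330) - 21018/163/57 = -40336/(8 + √330) - 21018*57/163 = -40336/(8 + √330) - 1198026/163 = -1198026/163 - 40336/(8 + √330)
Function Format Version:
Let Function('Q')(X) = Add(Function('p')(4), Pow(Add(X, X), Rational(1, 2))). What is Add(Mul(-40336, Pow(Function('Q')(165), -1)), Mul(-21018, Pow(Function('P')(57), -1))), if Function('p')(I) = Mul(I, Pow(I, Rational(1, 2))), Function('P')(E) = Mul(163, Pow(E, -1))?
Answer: Add(Rational(-133038386, 21679), Mul(Rational(-20168, 133), Pow(330, Rational(1, 2)))) ≈ -8891.4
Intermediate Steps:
Function('p')(I) = Pow(I, Rational(3, 2))
Function('Q')(X) = Add(8, Mul(Pow(2, Rational(1, 2)), Pow(X, Rational(1, 2)))) (Function('Q')(X) = Add(Pow(4, Rational(3, 2)), Pow(Add(X, X), Rational(1, 2))) = Add(8, Pow(Mul(2, X), Rational(1, 2))) = Add(8, Mul(Pow(2, Rational(1, 2)), Pow(X, Rational(1, 2)))))
Add(Mul(-40336, Pow(Function('Q')(165), -1)), Mul(-21018, Pow(Function('P')(57), -1))) = Add(Mul(-40336, Pow(Add(8, Mul(Pow(2, Rational(1, 2)), Pow(165, Rational(1, 2)))), -1)), Mul(-21018, Pow(Mul(163, Pow(57, -1)), -1))) = Add(Mul(-40336, Pow(Add(8, Pow(330, Rational(1, 2))), -1)), Mul(-21018, Pow(Mul(163, Rational(1, 57)), -1))) = Add(Mul(-40336, Pow(Add(8, Pow(330, Rational(1, 2))), -1)), Mul(-21018, Pow(Rational(163, 57), -1))) = Add(Mul(-40336, Pow(Add(8, Pow(330, Rational(1, 2))), -1)), Mul(-21018, Rational(57, 163))) = Add(Mul(-40336, Pow(Add(8, Pow(330, Rational(1, 2))), -1)), Rational(-1198026, 163)) = Add(Rational(-1198026, 163), Mul(-40336, Pow(Add(8, Pow(330, Rational(1, 2))), -1)))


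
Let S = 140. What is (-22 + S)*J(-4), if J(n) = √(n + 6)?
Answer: 118*√2 ≈ 166.88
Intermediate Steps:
J(n) = √(6 + n)
(-22 + S)*J(-4) = (-22 + 140)*√(6 - 4) = 118*√2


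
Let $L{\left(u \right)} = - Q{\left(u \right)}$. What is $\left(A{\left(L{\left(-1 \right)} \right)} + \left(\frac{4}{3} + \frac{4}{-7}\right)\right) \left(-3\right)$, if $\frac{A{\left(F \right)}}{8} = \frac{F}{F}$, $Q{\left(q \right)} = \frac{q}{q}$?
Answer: $- \frac{184}{7} \approx -26.286$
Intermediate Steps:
$Q{\left(q \right)} = 1$
$L{\left(u \right)} = -1$ ($L{\left(u \right)} = \left(-1\right) 1 = -1$)
$A{\left(F \right)} = 8$ ($A{\left(F \right)} = 8 \frac{F}{F} = 8 \cdot 1 = 8$)
$\left(A{\left(L{\left(-1 \right)} \right)} + \left(\frac{4}{3} + \frac{4}{-7}\right)\right) \left(-3\right) = \left(8 + \left(\frac{4}{3} + \frac{4}{-7}\right)\right) \left(-3\right) = \left(8 + \left(4 \cdot \frac{1}{3} + 4 \left(- \frac{1}{7}\right)\right)\right) \left(-3\right) = \left(8 + \left(\frac{4}{3} - \frac{4}{7}\right)\right) \left(-3\right) = \left(8 + \frac{16}{21}\right) \left(-3\right) = \frac{184}{21} \left(-3\right) = - \frac{184}{7}$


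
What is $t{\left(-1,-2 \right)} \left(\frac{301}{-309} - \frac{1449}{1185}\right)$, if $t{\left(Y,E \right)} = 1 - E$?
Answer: $- \frac{268142}{40685} \approx -6.5907$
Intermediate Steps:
$t{\left(-1,-2 \right)} \left(\frac{301}{-309} - \frac{1449}{1185}\right) = \left(1 - -2\right) \left(\frac{301}{-309} - \frac{1449}{1185}\right) = \left(1 + 2\right) \left(301 \left(- \frac{1}{309}\right) - \frac{483}{395}\right) = 3 \left(- \frac{301}{309} - \frac{483}{395}\right) = 3 \left(- \frac{268142}{122055}\right) = - \frac{268142}{40685}$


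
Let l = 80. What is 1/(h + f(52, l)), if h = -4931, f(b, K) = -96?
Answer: -1/5027 ≈ -0.00019893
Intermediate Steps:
1/(h + f(52, l)) = 1/(-4931 - 96) = 1/(-5027) = -1/5027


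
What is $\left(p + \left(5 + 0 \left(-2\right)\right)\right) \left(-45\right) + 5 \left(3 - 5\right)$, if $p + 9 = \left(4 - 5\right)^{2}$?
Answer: $125$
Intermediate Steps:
$p = -8$ ($p = -9 + \left(4 - 5\right)^{2} = -9 + \left(-1\right)^{2} = -9 + 1 = -8$)
$\left(p + \left(5 + 0 \left(-2\right)\right)\right) \left(-45\right) + 5 \left(3 - 5\right) = \left(-8 + \left(5 + 0 \left(-2\right)\right)\right) \left(-45\right) + 5 \left(3 - 5\right) = \left(-8 + \left(5 + 0\right)\right) \left(-45\right) + 5 \left(-2\right) = \left(-8 + 5\right) \left(-45\right) - 10 = \left(-3\right) \left(-45\right) - 10 = 135 - 10 = 125$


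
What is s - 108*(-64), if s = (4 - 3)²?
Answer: 6913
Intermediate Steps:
s = 1 (s = 1² = 1)
s - 108*(-64) = 1 - 108*(-64) = 1 + 6912 = 6913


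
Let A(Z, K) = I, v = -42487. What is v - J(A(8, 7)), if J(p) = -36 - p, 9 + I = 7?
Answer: -42453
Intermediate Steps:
I = -2 (I = -9 + 7 = -2)
A(Z, K) = -2
v - J(A(8, 7)) = -42487 - (-36 - 1*(-2)) = -42487 - (-36 + 2) = -42487 - 1*(-34) = -42487 + 34 = -42453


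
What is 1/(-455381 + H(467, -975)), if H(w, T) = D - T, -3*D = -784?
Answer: -3/1362434 ≈ -2.2019e-6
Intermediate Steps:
D = 784/3 (D = -1/3*(-784) = 784/3 ≈ 261.33)
H(w, T) = 784/3 - T
1/(-455381 + H(467, -975)) = 1/(-455381 + (784/3 - 1*(-975))) = 1/(-455381 + (784/3 + 975)) = 1/(-455381 + 3709/3) = 1/(-1362434/3) = -3/1362434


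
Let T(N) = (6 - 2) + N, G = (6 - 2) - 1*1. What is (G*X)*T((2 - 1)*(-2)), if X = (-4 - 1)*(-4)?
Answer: 120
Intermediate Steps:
G = 3 (G = 4 - 1 = 3)
X = 20 (X = -5*(-4) = 20)
T(N) = 4 + N
(G*X)*T((2 - 1)*(-2)) = (3*20)*(4 + (2 - 1)*(-2)) = 60*(4 + 1*(-2)) = 60*(4 - 2) = 60*2 = 120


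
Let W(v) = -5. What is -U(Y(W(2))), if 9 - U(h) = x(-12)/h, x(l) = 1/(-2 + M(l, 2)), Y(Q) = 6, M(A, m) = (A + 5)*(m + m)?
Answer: -1621/180 ≈ -9.0056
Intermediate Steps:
M(A, m) = 2*m*(5 + A) (M(A, m) = (5 + A)*(2*m) = 2*m*(5 + A))
x(l) = 1/(18 + 4*l) (x(l) = 1/(-2 + 2*2*(5 + l)) = 1/(-2 + (20 + 4*l)) = 1/(18 + 4*l))
U(h) = 9 + 1/(30*h) (U(h) = 9 - 1/(2*(9 + 2*(-12)))/h = 9 - 1/(2*(9 - 24))/h = 9 - (½)/(-15)/h = 9 - (½)*(-1/15)/h = 9 - (-1)/(30*h) = 9 + 1/(30*h))
-U(Y(W(2))) = -(9 + (1/30)/6) = -(9 + (1/30)*(⅙)) = -(9 + 1/180) = -1*1621/180 = -1621/180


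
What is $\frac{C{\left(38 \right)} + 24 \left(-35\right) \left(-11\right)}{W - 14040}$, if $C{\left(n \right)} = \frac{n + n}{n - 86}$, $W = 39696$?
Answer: $\frac{110861}{307872} \approx 0.36009$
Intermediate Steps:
$C{\left(n \right)} = \frac{2 n}{-86 + n}$
$\frac{C{\left(38 \right)} + 24 \left(-35\right) \left(-11\right)}{W - 14040} = \frac{2 \cdot 38 \frac{1}{-86 + 38} + 24 \left(-35\right) \left(-11\right)}{39696 - 14040} = \frac{2 \cdot 38 \frac{1}{-48} - -9240}{25656} = \left(2 \cdot 38 \left(- \frac{1}{48}\right) + 9240\right) \frac{1}{25656} = \left(- \frac{19}{12} + 9240\right) \frac{1}{25656} = \frac{110861}{12} \cdot \frac{1}{25656} = \frac{110861}{307872}$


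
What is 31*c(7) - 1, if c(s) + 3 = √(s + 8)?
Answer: -94 + 31*√15 ≈ 26.062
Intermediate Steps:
c(s) = -3 + √(8 + s) (c(s) = -3 + √(s + 8) = -3 + √(8 + s))
31*c(7) - 1 = 31*(-3 + √(8 + 7)) - 1 = 31*(-3 + √15) - 1 = (-93 + 31*√15) - 1 = -94 + 31*√15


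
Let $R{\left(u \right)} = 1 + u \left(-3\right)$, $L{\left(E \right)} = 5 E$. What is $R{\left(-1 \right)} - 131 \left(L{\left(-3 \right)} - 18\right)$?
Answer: $4327$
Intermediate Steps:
$R{\left(u \right)} = 1 - 3 u$
$R{\left(-1 \right)} - 131 \left(L{\left(-3 \right)} - 18\right) = \left(1 - -3\right) - 131 \left(5 \left(-3\right) - 18\right) = \left(1 + 3\right) - 131 \left(-15 - 18\right) = 4 - -4323 = 4 + 4323 = 4327$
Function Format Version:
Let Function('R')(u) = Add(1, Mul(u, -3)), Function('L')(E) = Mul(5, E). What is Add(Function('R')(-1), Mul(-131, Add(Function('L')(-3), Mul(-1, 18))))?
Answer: 4327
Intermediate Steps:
Function('R')(u) = Add(1, Mul(-3, u))
Add(Function('R')(-1), Mul(-131, Add(Function('L')(-3), Mul(-1, 18)))) = Add(Add(1, Mul(-3, -1)), Mul(-131, Add(Mul(5, -3), Mul(-1, 18)))) = Add(Add(1, 3), Mul(-131, Add(-15, -18))) = Add(4, Mul(-131, -33)) = Add(4, 4323) = 4327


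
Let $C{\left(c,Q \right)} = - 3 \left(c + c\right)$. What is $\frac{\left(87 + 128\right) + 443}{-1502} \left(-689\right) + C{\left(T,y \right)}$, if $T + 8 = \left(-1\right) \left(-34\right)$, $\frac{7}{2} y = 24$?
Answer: $\frac{109525}{751} \approx 145.84$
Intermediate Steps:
$y = \frac{48}{7}$ ($y = \frac{2}{7} \cdot 24 = \frac{48}{7} \approx 6.8571$)
$T = 26$ ($T = -8 - -34 = -8 + 34 = 26$)
$C{\left(c,Q \right)} = - 6 c$ ($C{\left(c,Q \right)} = - 3 \cdot 2 c = - 6 c$)
$\frac{\left(87 + 128\right) + 443}{-1502} \left(-689\right) + C{\left(T,y \right)} = \frac{\left(87 + 128\right) + 443}{-1502} \left(-689\right) - 156 = \left(215 + 443\right) \left(- \frac{1}{1502}\right) \left(-689\right) - 156 = 658 \left(- \frac{1}{1502}\right) \left(-689\right) - 156 = \left(- \frac{329}{751}\right) \left(-689\right) - 156 = \frac{226681}{751} - 156 = \frac{109525}{751}$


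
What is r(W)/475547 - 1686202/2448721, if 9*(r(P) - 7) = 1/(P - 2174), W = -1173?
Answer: -561724710202714/815760210196107 ≈ -0.68859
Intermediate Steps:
r(P) = 7 + 1/(9*(-2174 + P)) (r(P) = 7 + 1/(9*(P - 2174)) = 7 + 1/(9*(-2174 + P)))
r(W)/475547 - 1686202/2448721 = ((-136961 + 63*(-1173))/(9*(-2174 - 1173)))/475547 - 1686202/2448721 = ((⅑)*(-136961 - 73899)/(-3347))*(1/475547) - 1686202*1/2448721 = ((⅑)*(-1/3347)*(-210860))*(1/475547) - 39214/56947 = (210860/30123)*(1/475547) - 39214/56947 = 210860/14324902281 - 39214/56947 = -561724710202714/815760210196107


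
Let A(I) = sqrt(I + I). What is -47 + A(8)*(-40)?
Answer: -207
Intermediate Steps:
A(I) = sqrt(2)*sqrt(I) (A(I) = sqrt(2*I) = sqrt(2)*sqrt(I))
-47 + A(8)*(-40) = -47 + (sqrt(2)*sqrt(8))*(-40) = -47 + (sqrt(2)*(2*sqrt(2)))*(-40) = -47 + 4*(-40) = -47 - 160 = -207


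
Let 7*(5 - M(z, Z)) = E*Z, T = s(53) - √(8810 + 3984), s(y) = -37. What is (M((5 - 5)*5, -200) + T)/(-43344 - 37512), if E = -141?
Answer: 3553/70749 + √12794/80856 ≈ 0.051619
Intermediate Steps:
T = -37 - √12794 (T = -37 - √(8810 + 3984) = -37 - √12794 ≈ -150.11)
M(z, Z) = 5 + 141*Z/7 (M(z, Z) = 5 - (-141)*Z/7 = 5 + 141*Z/7)
(M((5 - 5)*5, -200) + T)/(-43344 - 37512) = ((5 + (141/7)*(-200)) + (-37 - √12794))/(-43344 - 37512) = ((5 - 28200/7) + (-37 - √12794))/(-80856) = (-28165/7 + (-37 - √12794))*(-1/80856) = (-28424/7 - √12794)*(-1/80856) = 3553/70749 + √12794/80856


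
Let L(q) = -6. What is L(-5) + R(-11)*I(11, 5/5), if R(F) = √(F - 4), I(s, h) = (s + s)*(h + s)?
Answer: -6 + 264*I*√15 ≈ -6.0 + 1022.5*I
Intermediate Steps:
I(s, h) = 2*s*(h + s) (I(s, h) = (2*s)*(h + s) = 2*s*(h + s))
R(F) = √(-4 + F)
L(-5) + R(-11)*I(11, 5/5) = -6 + √(-4 - 11)*(2*11*(5/5 + 11)) = -6 + √(-15)*(2*11*(5*(⅕) + 11)) = -6 + (I*√15)*(2*11*(1 + 11)) = -6 + (I*√15)*(2*11*12) = -6 + (I*√15)*264 = -6 + 264*I*√15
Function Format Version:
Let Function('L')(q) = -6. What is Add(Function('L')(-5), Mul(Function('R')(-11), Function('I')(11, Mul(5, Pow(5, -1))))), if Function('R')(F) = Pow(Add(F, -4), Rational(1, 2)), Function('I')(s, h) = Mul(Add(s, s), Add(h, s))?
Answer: Add(-6, Mul(264, I, Pow(15, Rational(1, 2)))) ≈ Add(-6.0000, Mul(1022.5, I))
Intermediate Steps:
Function('I')(s, h) = Mul(2, s, Add(h, s)) (Function('I')(s, h) = Mul(Mul(2, s), Add(h, s)) = Mul(2, s, Add(h, s)))
Function('R')(F) = Pow(Add(-4, F), Rational(1, 2))
Add(Function('L')(-5), Mul(Function('R')(-11), Function('I')(11, Mul(5, Pow(5, -1))))) = Add(-6, Mul(Pow(Add(-4, -11), Rational(1, 2)), Mul(2, 11, Add(Mul(5, Pow(5, -1)), 11)))) = Add(-6, Mul(Pow(-15, Rational(1, 2)), Mul(2, 11, Add(Mul(5, Rational(1, 5)), 11)))) = Add(-6, Mul(Mul(I, Pow(15, Rational(1, 2))), Mul(2, 11, Add(1, 11)))) = Add(-6, Mul(Mul(I, Pow(15, Rational(1, 2))), Mul(2, 11, 12))) = Add(-6, Mul(Mul(I, Pow(15, Rational(1, 2))), 264)) = Add(-6, Mul(264, I, Pow(15, Rational(1, 2))))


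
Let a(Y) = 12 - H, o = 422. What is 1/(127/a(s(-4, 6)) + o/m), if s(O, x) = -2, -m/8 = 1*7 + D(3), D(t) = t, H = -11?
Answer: 920/227 ≈ 4.0529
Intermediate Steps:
m = -80 (m = -8*(1*7 + 3) = -8*(7 + 3) = -8*10 = -80)
a(Y) = 23 (a(Y) = 12 - 1*(-11) = 12 + 11 = 23)
1/(127/a(s(-4, 6)) + o/m) = 1/(127/23 + 422/(-80)) = 1/(127*(1/23) + 422*(-1/80)) = 1/(127/23 - 211/40) = 1/(227/920) = 920/227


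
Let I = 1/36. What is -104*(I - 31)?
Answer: 28990/9 ≈ 3221.1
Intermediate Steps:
I = 1/36 ≈ 0.027778
-104*(I - 31) = -104*(1/36 - 31) = -104*(-1115/36) = 28990/9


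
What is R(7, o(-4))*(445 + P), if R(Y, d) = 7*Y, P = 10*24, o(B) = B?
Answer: 33565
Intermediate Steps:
P = 240
R(7, o(-4))*(445 + P) = (7*7)*(445 + 240) = 49*685 = 33565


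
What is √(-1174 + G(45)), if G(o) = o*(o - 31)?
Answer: 4*I*√34 ≈ 23.324*I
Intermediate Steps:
G(o) = o*(-31 + o)
√(-1174 + G(45)) = √(-1174 + 45*(-31 + 45)) = √(-1174 + 45*14) = √(-1174 + 630) = √(-544) = 4*I*√34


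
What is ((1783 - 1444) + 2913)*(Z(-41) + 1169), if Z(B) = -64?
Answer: 3593460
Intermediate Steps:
((1783 - 1444) + 2913)*(Z(-41) + 1169) = ((1783 - 1444) + 2913)*(-64 + 1169) = (339 + 2913)*1105 = 3252*1105 = 3593460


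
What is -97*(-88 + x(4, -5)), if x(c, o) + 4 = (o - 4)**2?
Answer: 1067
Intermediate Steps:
x(c, o) = -4 + (-4 + o)**2 (x(c, o) = -4 + (o - 4)**2 = -4 + (-4 + o)**2)
-97*(-88 + x(4, -5)) = -97*(-88 + (-4 + (-4 - 5)**2)) = -97*(-88 + (-4 + (-9)**2)) = -97*(-88 + (-4 + 81)) = -97*(-88 + 77) = -97*(-11) = 1067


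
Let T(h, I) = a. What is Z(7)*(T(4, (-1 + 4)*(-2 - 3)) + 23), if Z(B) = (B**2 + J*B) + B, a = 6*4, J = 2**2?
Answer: 3948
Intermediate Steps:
J = 4
a = 24
T(h, I) = 24
Z(B) = B**2 + 5*B (Z(B) = (B**2 + 4*B) + B = B**2 + 5*B)
Z(7)*(T(4, (-1 + 4)*(-2 - 3)) + 23) = (7*(5 + 7))*(24 + 23) = (7*12)*47 = 84*47 = 3948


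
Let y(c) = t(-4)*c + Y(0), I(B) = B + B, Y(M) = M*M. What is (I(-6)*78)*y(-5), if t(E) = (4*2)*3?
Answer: 112320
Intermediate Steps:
Y(M) = M²
I(B) = 2*B
t(E) = 24 (t(E) = 8*3 = 24)
y(c) = 24*c (y(c) = 24*c + 0² = 24*c + 0 = 24*c)
(I(-6)*78)*y(-5) = ((2*(-6))*78)*(24*(-5)) = -12*78*(-120) = -936*(-120) = 112320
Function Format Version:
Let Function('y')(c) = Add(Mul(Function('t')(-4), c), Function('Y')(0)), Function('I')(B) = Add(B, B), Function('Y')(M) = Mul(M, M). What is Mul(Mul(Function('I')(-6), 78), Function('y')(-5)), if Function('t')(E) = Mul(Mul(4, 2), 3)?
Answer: 112320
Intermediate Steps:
Function('Y')(M) = Pow(M, 2)
Function('I')(B) = Mul(2, B)
Function('t')(E) = 24 (Function('t')(E) = Mul(8, 3) = 24)
Function('y')(c) = Mul(24, c) (Function('y')(c) = Add(Mul(24, c), Pow(0, 2)) = Add(Mul(24, c), 0) = Mul(24, c))
Mul(Mul(Function('I')(-6), 78), Function('y')(-5)) = Mul(Mul(Mul(2, -6), 78), Mul(24, -5)) = Mul(Mul(-12, 78), -120) = Mul(-936, -120) = 112320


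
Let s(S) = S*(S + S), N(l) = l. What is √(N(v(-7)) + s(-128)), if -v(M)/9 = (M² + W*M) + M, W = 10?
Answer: 2*√8255 ≈ 181.71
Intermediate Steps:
v(M) = -99*M - 9*M² (v(M) = -9*((M² + 10*M) + M) = -9*(M² + 11*M) = -99*M - 9*M²)
s(S) = 2*S² (s(S) = S*(2*S) = 2*S²)
√(N(v(-7)) + s(-128)) = √(-9*(-7)*(11 - 7) + 2*(-128)²) = √(-9*(-7)*4 + 2*16384) = √(252 + 32768) = √33020 = 2*√8255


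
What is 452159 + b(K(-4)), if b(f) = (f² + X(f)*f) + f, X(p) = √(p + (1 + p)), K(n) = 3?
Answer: 452171 + 3*√7 ≈ 4.5218e+5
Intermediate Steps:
X(p) = √(1 + 2*p)
b(f) = f + f² + f*√(1 + 2*f) (b(f) = (f² + √(1 + 2*f)*f) + f = (f² + f*√(1 + 2*f)) + f = f + f² + f*√(1 + 2*f))
452159 + b(K(-4)) = 452159 + 3*(1 + 3 + √(1 + 2*3)) = 452159 + 3*(1 + 3 + √(1 + 6)) = 452159 + 3*(1 + 3 + √7) = 452159 + 3*(4 + √7) = 452159 + (12 + 3*√7) = 452171 + 3*√7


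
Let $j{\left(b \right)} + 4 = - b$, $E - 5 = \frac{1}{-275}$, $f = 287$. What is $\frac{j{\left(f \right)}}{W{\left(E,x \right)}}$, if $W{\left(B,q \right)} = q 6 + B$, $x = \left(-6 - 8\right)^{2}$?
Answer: $- \frac{26675}{108258} \approx -0.2464$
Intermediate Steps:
$E = \frac{1374}{275}$ ($E = 5 + \frac{1}{-275} = 5 - \frac{1}{275} = \frac{1374}{275} \approx 4.9964$)
$x = 196$ ($x = \left(-14\right)^{2} = 196$)
$j{\left(b \right)} = -4 - b$
$W{\left(B,q \right)} = B + 6 q$ ($W{\left(B,q \right)} = 6 q + B = B + 6 q$)
$\frac{j{\left(f \right)}}{W{\left(E,x \right)}} = \frac{-4 - 287}{\frac{1374}{275} + 6 \cdot 196} = \frac{-4 - 287}{\frac{1374}{275} + 1176} = - \frac{291}{\frac{324774}{275}} = \left(-291\right) \frac{275}{324774} = - \frac{26675}{108258}$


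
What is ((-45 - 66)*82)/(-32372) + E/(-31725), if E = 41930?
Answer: -106859701/102700170 ≈ -1.0405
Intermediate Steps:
((-45 - 66)*82)/(-32372) + E/(-31725) = ((-45 - 66)*82)/(-32372) + 41930/(-31725) = -111*82*(-1/32372) + 41930*(-1/31725) = -9102*(-1/32372) - 8386/6345 = 4551/16186 - 8386/6345 = -106859701/102700170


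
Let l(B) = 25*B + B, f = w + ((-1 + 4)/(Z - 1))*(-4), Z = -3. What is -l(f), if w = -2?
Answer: -26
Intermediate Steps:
f = 1 (f = -2 + ((-1 + 4)/(-3 - 1))*(-4) = -2 + (3/(-4))*(-4) = -2 + (3*(-¼))*(-4) = -2 - ¾*(-4) = -2 + 3 = 1)
l(B) = 26*B
-l(f) = -26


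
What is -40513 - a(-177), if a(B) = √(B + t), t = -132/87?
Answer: -40513 - I*√150133/29 ≈ -40513.0 - 13.361*I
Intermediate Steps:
t = -44/29 (t = -132*1/87 = -44/29 ≈ -1.5172)
a(B) = √(-44/29 + B) (a(B) = √(B - 44/29) = √(-44/29 + B))
-40513 - a(-177) = -40513 - √(-1276 + 841*(-177))/29 = -40513 - √(-1276 - 148857)/29 = -40513 - √(-150133)/29 = -40513 - I*√150133/29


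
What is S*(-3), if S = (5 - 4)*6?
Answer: -18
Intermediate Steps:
S = 6 (S = 1*6 = 6)
S*(-3) = 6*(-3) = -18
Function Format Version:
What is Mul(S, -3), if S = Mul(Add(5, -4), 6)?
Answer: -18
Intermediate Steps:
S = 6 (S = Mul(1, 6) = 6)
Mul(S, -3) = Mul(6, -3) = -18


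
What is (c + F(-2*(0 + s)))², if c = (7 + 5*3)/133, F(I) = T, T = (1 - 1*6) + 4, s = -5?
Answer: 12321/17689 ≈ 0.69653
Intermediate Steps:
T = -1 (T = (1 - 6) + 4 = -5 + 4 = -1)
F(I) = -1
c = 22/133 (c = (7 + 15)*(1/133) = 22*(1/133) = 22/133 ≈ 0.16541)
(c + F(-2*(0 + s)))² = (22/133 - 1)² = (-111/133)² = 12321/17689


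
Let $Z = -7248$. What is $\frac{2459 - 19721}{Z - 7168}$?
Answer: $\frac{8631}{7208} \approx 1.1974$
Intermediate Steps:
$\frac{2459 - 19721}{Z - 7168} = \frac{2459 - 19721}{-7248 - 7168} = - \frac{17262}{-14416} = \left(-17262\right) \left(- \frac{1}{14416}\right) = \frac{8631}{7208}$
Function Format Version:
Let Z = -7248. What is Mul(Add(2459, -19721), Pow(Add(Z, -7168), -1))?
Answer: Rational(8631, 7208) ≈ 1.1974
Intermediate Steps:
Mul(Add(2459, -19721), Pow(Add(Z, -7168), -1)) = Mul(Add(2459, -19721), Pow(Add(-7248, -7168), -1)) = Mul(-17262, Pow(-14416, -1)) = Mul(-17262, Rational(-1, 14416)) = Rational(8631, 7208)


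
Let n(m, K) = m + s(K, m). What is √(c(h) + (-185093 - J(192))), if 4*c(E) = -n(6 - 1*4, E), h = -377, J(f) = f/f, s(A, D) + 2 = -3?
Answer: I*√740373/2 ≈ 430.22*I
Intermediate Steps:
s(A, D) = -5 (s(A, D) = -2 - 3 = -5)
J(f) = 1
n(m, K) = -5 + m (n(m, K) = m - 5 = -5 + m)
c(E) = ¾ (c(E) = (-(-5 + (6 - 1*4)))/4 = (-(-5 + (6 - 4)))/4 = (-(-5 + 2))/4 = (-1*(-3))/4 = (¼)*3 = ¾)
√(c(h) + (-185093 - J(192))) = √(¾ + (-185093 - 1*1)) = √(¾ + (-185093 - 1)) = √(¾ - 185094) = √(-740373/4) = I*√740373/2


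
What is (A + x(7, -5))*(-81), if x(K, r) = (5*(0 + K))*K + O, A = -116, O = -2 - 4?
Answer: -9963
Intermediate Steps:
O = -6
x(K, r) = -6 + 5*K² (x(K, r) = (5*(0 + K))*K - 6 = (5*K)*K - 6 = 5*K² - 6 = -6 + 5*K²)
(A + x(7, -5))*(-81) = (-116 + (-6 + 5*7²))*(-81) = (-116 + (-6 + 5*49))*(-81) = (-116 + (-6 + 245))*(-81) = (-116 + 239)*(-81) = 123*(-81) = -9963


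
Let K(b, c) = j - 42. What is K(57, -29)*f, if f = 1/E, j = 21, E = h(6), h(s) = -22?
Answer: 21/22 ≈ 0.95455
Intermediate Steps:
E = -22
f = -1/22 (f = 1/(-22) = -1/22 ≈ -0.045455)
K(b, c) = -21 (K(b, c) = 21 - 42 = -21)
K(57, -29)*f = -21*(-1/22) = 21/22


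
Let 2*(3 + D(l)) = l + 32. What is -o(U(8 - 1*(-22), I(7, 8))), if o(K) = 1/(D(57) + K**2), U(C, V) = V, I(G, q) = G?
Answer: -2/181 ≈ -0.011050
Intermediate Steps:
D(l) = 13 + l/2 (D(l) = -3 + (l + 32)/2 = -3 + (32 + l)/2 = -3 + (16 + l/2) = 13 + l/2)
o(K) = 1/(83/2 + K**2) (o(K) = 1/((13 + (1/2)*57) + K**2) = 1/((13 + 57/2) + K**2) = 1/(83/2 + K**2))
-o(U(8 - 1*(-22), I(7, 8))) = -2/(83 + 2*7**2) = -2/(83 + 2*49) = -2/(83 + 98) = -2/181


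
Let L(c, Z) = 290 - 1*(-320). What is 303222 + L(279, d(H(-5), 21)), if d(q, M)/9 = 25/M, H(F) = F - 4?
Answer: 303832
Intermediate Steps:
H(F) = -4 + F
d(q, M) = 225/M (d(q, M) = 9*(25/M) = 225/M)
L(c, Z) = 610 (L(c, Z) = 290 + 320 = 610)
303222 + L(279, d(H(-5), 21)) = 303222 + 610 = 303832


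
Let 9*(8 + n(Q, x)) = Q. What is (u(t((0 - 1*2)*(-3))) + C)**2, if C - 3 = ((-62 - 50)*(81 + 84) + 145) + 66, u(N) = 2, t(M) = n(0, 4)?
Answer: 333573696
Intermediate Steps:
n(Q, x) = -8 + Q/9
t(M) = -8 (t(M) = -8 + (1/9)*0 = -8 + 0 = -8)
C = -18266 (C = 3 + (((-62 - 50)*(81 + 84) + 145) + 66) = 3 + ((-112*165 + 145) + 66) = 3 + ((-18480 + 145) + 66) = 3 + (-18335 + 66) = 3 - 18269 = -18266)
(u(t((0 - 1*2)*(-3))) + C)**2 = (2 - 18266)**2 = (-18264)**2 = 333573696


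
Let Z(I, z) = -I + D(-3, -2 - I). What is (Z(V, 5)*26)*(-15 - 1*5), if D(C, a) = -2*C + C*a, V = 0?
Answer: -6240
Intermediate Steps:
Z(I, z) = 12 + 2*I (Z(I, z) = -I - 3*(-2 + (-2 - I)) = -I - 3*(-4 - I) = -I + (12 + 3*I) = 12 + 2*I)
(Z(V, 5)*26)*(-15 - 1*5) = ((12 + 2*0)*26)*(-15 - 1*5) = ((12 + 0)*26)*(-15 - 5) = (12*26)*(-20) = 312*(-20) = -6240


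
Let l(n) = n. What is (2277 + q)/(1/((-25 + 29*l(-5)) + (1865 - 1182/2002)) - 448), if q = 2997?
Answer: -8945252496/759853591 ≈ -11.772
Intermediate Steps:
(2277 + q)/(1/((-25 + 29*l(-5)) + (1865 - 1182/2002)) - 448) = (2277 + 2997)/(1/((-25 + 29*(-5)) + (1865 - 1182/2002)) - 448) = 5274/(1/((-25 - 145) + (1865 - 1182/2002)) - 448) = 5274/(1/(-170 + (1865 - 1*591/1001)) - 448) = 5274/(1/(-170 + (1865 - 591/1001)) - 448) = 5274/(1/(-170 + 1866274/1001) - 448) = 5274/(1/(1696104/1001) - 448) = 5274/(1001/1696104 - 448) = 5274/(-759853591/1696104) = 5274*(-1696104/759853591) = -8945252496/759853591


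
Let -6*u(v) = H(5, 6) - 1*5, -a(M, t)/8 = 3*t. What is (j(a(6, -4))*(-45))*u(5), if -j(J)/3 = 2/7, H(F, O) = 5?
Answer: 0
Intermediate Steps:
a(M, t) = -24*t
j(J) = -6/7
u(v) = 0 (u(v) = -(5 - 1*5)/6 = -(5 - 5)/6 = -⅙*0 = 0)
(j(a(6, -4))*(-45))*u(5) = -6/7*(-45)*0 = (270/7)*0 = 0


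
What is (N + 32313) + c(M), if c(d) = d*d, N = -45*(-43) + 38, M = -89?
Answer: 42207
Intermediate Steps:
N = 1973 (N = 1935 + 38 = 1973)
c(d) = d**2
(N + 32313) + c(M) = (1973 + 32313) + (-89)**2 = 34286 + 7921 = 42207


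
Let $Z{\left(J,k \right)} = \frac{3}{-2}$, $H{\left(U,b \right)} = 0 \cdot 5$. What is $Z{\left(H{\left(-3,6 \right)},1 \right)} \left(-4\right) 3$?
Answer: $18$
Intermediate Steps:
$H{\left(U,b \right)} = 0$
$Z{\left(J,k \right)} = - \frac{3}{2}$ ($Z{\left(J,k \right)} = 3 \left(- \frac{1}{2}\right) = - \frac{3}{2}$)
$Z{\left(H{\left(-3,6 \right)},1 \right)} \left(-4\right) 3 = \left(- \frac{3}{2}\right) \left(-4\right) 3 = 6 \cdot 3 = 18$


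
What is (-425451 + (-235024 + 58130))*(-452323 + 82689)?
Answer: 222647191730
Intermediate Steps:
(-425451 + (-235024 + 58130))*(-452323 + 82689) = (-425451 - 176894)*(-369634) = -602345*(-369634) = 222647191730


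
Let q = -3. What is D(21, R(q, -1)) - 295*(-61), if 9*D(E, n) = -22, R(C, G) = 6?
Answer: 161933/9 ≈ 17993.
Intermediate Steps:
D(E, n) = -22/9 (D(E, n) = (⅑)*(-22) = -22/9)
D(21, R(q, -1)) - 295*(-61) = -22/9 - 295*(-61) = -22/9 + 17995 = 161933/9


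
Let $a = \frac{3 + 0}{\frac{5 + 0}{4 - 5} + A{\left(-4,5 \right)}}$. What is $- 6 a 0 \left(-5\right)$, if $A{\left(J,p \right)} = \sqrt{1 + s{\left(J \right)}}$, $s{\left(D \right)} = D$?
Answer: $0$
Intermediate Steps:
$A{\left(J,p \right)} = \sqrt{1 + J}$
$a = \frac{3}{-5 + i \sqrt{3}}$ ($a = \frac{3 + 0}{\frac{5 + 0}{4 - 5} + \sqrt{1 - 4}} = \frac{3}{\frac{5}{-1} + \sqrt{-3}} = \frac{3}{5 \left(-1\right) + i \sqrt{3}} = \frac{3}{-5 + i \sqrt{3}} \approx -0.53571 - 0.18558 i$)
$- 6 a 0 \left(-5\right) = - 6 \left(- \frac{15}{28} - \frac{3 i \sqrt{3}}{28}\right) 0 \left(-5\right) = \left(\frac{45}{14} + \frac{9 i \sqrt{3}}{14}\right) 0 = 0$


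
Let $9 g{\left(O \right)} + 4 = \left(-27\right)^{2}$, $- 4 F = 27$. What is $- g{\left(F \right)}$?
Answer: $- \frac{725}{9} \approx -80.556$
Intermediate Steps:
$F = - \frac{27}{4}$ ($F = \left(- \frac{1}{4}\right) 27 = - \frac{27}{4} \approx -6.75$)
$g{\left(O \right)} = \frac{725}{9}$ ($g{\left(O \right)} = - \frac{4}{9} + \frac{\left(-27\right)^{2}}{9} = - \frac{4}{9} + \frac{1}{9} \cdot 729 = - \frac{4}{9} + 81 = \frac{725}{9}$)
$- g{\left(F \right)} = \left(-1\right) \frac{725}{9} = - \frac{725}{9}$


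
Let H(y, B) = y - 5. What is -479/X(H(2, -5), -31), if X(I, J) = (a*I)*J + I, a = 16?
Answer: -479/1485 ≈ -0.32256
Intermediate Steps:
H(y, B) = -5 + y
X(I, J) = I + 16*I*J (X(I, J) = (16*I)*J + I = 16*I*J + I = I + 16*I*J)
-479/X(H(2, -5), -31) = -479*1/((1 + 16*(-31))*(-5 + 2)) = -479*(-1/(3*(1 - 496))) = -479/((-3*(-495))) = -479/1485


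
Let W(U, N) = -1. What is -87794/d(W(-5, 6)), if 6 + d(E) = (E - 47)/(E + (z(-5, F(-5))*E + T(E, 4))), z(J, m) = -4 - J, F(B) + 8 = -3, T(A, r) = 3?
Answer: 43897/27 ≈ 1625.8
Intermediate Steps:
F(B) = -11 (F(B) = -8 - 3 = -11)
d(E) = -6 + (-47 + E)/(3 + 2*E) (d(E) = -6 + (E - 47)/(E + ((-4 - 1*(-5))*E + 3)) = -6 + (-47 + E)/(E + ((-4 + 5)*E + 3)) = -6 + (-47 + E)/(E + (1*E + 3)) = -6 + (-47 + E)/(E + (E + 3)) = -6 + (-47 + E)/(E + (3 + E)) = -6 + (-47 + E)/(3 + 2*E))
-87794/d(W(-5, 6)) = -87794*(3 + 2*(-1))/(-65 - 11*(-1)) = -87794*(3 - 2)/(-65 + 11) = -87794/(-54/1) = -87794/(1*(-54)) = -87794/(-54) = -87794*(-1/54) = 43897/27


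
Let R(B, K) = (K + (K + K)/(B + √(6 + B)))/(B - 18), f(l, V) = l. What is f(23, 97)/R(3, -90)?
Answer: 23/8 ≈ 2.8750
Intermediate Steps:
R(B, K) = (K + 2*K/(B + √(6 + B)))/(-18 + B) (R(B, K) = (K + (2*K)/(B + √(6 + B)))/(-18 + B) = (K + 2*K/(B + √(6 + B)))/(-18 + B))
f(23, 97)/R(3, -90) = 23/((-90*(2 + 3 + √(6 + 3))/(3² - 18*3 - 18*√(6 + 3) + 3*√(6 + 3)))) = 23/((-90*(2 + 3 + √9)/(9 - 54 - 18*√9 + 3*√9))) = 23/((-90*(2 + 3 + 3)/(9 - 54 - 18*3 + 3*3))) = 23/((-90*8/(9 - 54 - 54 + 9))) = 23/((-90*8/(-90))) = 23/((-90*(-1/90)*8)) = 23/8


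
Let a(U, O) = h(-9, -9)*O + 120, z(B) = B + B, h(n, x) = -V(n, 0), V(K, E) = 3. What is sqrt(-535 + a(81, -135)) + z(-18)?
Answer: -36 + I*sqrt(10) ≈ -36.0 + 3.1623*I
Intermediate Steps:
h(n, x) = -3 (h(n, x) = -1*3 = -3)
z(B) = 2*B
a(U, O) = 120 - 3*O (a(U, O) = -3*O + 120 = 120 - 3*O)
sqrt(-535 + a(81, -135)) + z(-18) = sqrt(-535 + (120 - 3*(-135))) + 2*(-18) = sqrt(-535 + (120 + 405)) - 36 = sqrt(-535 + 525) - 36 = sqrt(-10) - 36 = I*sqrt(10) - 36 = -36 + I*sqrt(10)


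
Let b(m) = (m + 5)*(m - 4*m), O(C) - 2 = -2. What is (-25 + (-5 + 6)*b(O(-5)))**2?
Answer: 625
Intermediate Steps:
O(C) = 0 (O(C) = 2 - 2 = 0)
b(m) = -3*m*(5 + m) (b(m) = (5 + m)*(-3*m) = -3*m*(5 + m))
(-25 + (-5 + 6)*b(O(-5)))**2 = (-25 + (-5 + 6)*(-3*0*(5 + 0)))**2 = (-25 + 1*(-3*0*5))**2 = (-25 + 1*0)**2 = (-25 + 0)**2 = (-25)**2 = 625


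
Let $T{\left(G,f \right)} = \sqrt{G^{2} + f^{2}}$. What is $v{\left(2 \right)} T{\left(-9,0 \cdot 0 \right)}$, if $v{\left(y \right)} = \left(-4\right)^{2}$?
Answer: $144$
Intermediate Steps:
$v{\left(y \right)} = 16$
$v{\left(2 \right)} T{\left(-9,0 \cdot 0 \right)} = 16 \sqrt{\left(-9\right)^{2} + \left(0 \cdot 0\right)^{2}} = 16 \sqrt{81 + 0^{2}} = 16 \sqrt{81 + 0} = 16 \sqrt{81} = 16 \cdot 9 = 144$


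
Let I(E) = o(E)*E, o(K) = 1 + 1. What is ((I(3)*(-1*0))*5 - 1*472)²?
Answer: 222784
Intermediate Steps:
o(K) = 2
I(E) = 2*E
((I(3)*(-1*0))*5 - 1*472)² = (((2*3)*(-1*0))*5 - 1*472)² = ((6*0)*5 - 472)² = (0*5 - 472)² = (0 - 472)² = (-472)² = 222784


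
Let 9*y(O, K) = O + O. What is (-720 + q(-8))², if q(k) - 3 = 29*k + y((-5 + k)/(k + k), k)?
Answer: 4666939225/5184 ≈ 9.0026e+5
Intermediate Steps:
y(O, K) = 2*O/9 (y(O, K) = (O + O)/9 = (2*O)/9 = 2*O/9)
q(k) = 3 + 29*k + (-5 + k)/(9*k) (q(k) = 3 + (29*k + 2*((-5 + k)/(k + k))/9) = 3 + (29*k + 2*((-5 + k)/((2*k)))/9) = 3 + (29*k + 2*((-5 + k)*(1/(2*k)))/9) = 3 + (29*k + 2*((-5 + k)/(2*k))/9) = 3 + (29*k + (-5 + k)/(9*k)) = 3 + 29*k + (-5 + k)/(9*k))
(-720 + q(-8))² = (-720 + (28/9 + 29*(-8) - 5/9/(-8)))² = (-720 + (28/9 - 232 - 5/9*(-⅛)))² = (-720 + (28/9 - 232 + 5/72))² = (-720 - 16475/72)² = (-68315/72)² = 4666939225/5184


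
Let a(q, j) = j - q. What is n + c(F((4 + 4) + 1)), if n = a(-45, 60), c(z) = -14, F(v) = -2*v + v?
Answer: 91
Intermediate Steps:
F(v) = -v
n = 105 (n = 60 - 1*(-45) = 60 + 45 = 105)
n + c(F((4 + 4) + 1)) = 105 - 14 = 91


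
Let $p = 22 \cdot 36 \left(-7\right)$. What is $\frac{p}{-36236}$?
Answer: $\frac{1386}{9059} \approx 0.153$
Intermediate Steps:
$p = -5544$ ($p = 792 \left(-7\right) = -5544$)
$\frac{p}{-36236} = - \frac{5544}{-36236} = \left(-5544\right) \left(- \frac{1}{36236}\right) = \frac{1386}{9059}$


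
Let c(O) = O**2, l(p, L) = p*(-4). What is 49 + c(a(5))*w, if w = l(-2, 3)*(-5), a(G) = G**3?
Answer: -624951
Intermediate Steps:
l(p, L) = -4*p
w = -40 (w = -4*(-2)*(-5) = 8*(-5) = -40)
49 + c(a(5))*w = 49 + (5**3)**2*(-40) = 49 + 125**2*(-40) = 49 + 15625*(-40) = 49 - 625000 = -624951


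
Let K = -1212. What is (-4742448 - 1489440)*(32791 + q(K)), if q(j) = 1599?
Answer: -214314628320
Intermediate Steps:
(-4742448 - 1489440)*(32791 + q(K)) = (-4742448 - 1489440)*(32791 + 1599) = -6231888*34390 = -214314628320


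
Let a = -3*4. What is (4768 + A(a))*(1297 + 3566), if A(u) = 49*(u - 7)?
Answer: 18659331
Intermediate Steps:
a = -12
A(u) = -343 + 49*u (A(u) = 49*(-7 + u) = -343 + 49*u)
(4768 + A(a))*(1297 + 3566) = (4768 + (-343 + 49*(-12)))*(1297 + 3566) = (4768 + (-343 - 588))*4863 = (4768 - 931)*4863 = 3837*4863 = 18659331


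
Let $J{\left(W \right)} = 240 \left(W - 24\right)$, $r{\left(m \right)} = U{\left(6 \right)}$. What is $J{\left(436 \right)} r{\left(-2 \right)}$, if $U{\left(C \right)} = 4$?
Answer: $395520$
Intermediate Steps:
$r{\left(m \right)} = 4$
$J{\left(W \right)} = -5760 + 240 W$ ($J{\left(W \right)} = 240 \left(-24 + W\right) = -5760 + 240 W$)
$J{\left(436 \right)} r{\left(-2 \right)} = \left(-5760 + 240 \cdot 436\right) 4 = \left(-5760 + 104640\right) 4 = 98880 \cdot 4 = 395520$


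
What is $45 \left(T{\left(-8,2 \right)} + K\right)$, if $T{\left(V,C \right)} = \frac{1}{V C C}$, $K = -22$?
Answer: $- \frac{31725}{32} \approx -991.41$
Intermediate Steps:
$T{\left(V,C \right)} = \frac{1}{C^{2} V}$ ($T{\left(V,C \right)} = \frac{1}{C V C} = \frac{1}{V C^{2}} = \frac{1}{C^{2} V}$)
$45 \left(T{\left(-8,2 \right)} + K\right) = 45 \left(\frac{1}{4 \left(-8\right)} - 22\right) = 45 \left(\frac{1}{4} \left(- \frac{1}{8}\right) - 22\right) = 45 \left(- \frac{1}{32} - 22\right) = 45 \left(- \frac{705}{32}\right) = - \frac{31725}{32}$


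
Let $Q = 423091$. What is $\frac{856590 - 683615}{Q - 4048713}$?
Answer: $- \frac{15725}{329602} \approx -0.047709$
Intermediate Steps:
$\frac{856590 - 683615}{Q - 4048713} = \frac{856590 - 683615}{423091 - 4048713} = \frac{172975}{-3625622} = 172975 \left(- \frac{1}{3625622}\right) = - \frac{15725}{329602}$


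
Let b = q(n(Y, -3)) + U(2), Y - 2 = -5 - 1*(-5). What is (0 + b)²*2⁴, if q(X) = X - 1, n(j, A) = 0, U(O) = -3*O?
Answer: 784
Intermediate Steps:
Y = 2 (Y = 2 + (-5 - 1*(-5)) = 2 + (-5 + 5) = 2 + 0 = 2)
q(X) = -1 + X
b = -7 (b = (-1 + 0) - 3*2 = -1 - 6 = -7)
(0 + b)²*2⁴ = (0 - 7)²*2⁴ = (-7)²*16 = 49*16 = 784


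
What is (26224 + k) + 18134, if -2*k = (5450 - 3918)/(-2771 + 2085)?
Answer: 15215177/343 ≈ 44359.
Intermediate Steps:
k = 383/343 (k = -(5450 - 3918)/(2*(-2771 + 2085)) = -766/(-686) = -766*(-1)/686 = -1/2*(-766/343) = 383/343 ≈ 1.1166)
(26224 + k) + 18134 = (26224 + 383/343) + 18134 = 8995215/343 + 18134 = 15215177/343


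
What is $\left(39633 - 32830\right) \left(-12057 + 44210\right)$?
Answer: $218736859$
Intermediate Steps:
$\left(39633 - 32830\right) \left(-12057 + 44210\right) = 6803 \cdot 32153 = 218736859$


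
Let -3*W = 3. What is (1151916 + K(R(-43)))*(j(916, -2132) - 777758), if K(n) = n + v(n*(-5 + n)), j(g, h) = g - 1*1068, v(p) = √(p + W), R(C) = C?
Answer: -896053525430 - 777910*√2063 ≈ -8.9609e+11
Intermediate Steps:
W = -1 (W = -⅓*3 = -1)
v(p) = √(-1 + p) (v(p) = √(p - 1) = √(-1 + p))
j(g, h) = -1068 + g (j(g, h) = g - 1068 = -1068 + g)
K(n) = n + √(-1 + n*(-5 + n))
(1151916 + K(R(-43)))*(j(916, -2132) - 777758) = (1151916 + (-43 + √(-1 - 43*(-5 - 43))))*((-1068 + 916) - 777758) = (1151916 + (-43 + √(-1 - 43*(-48))))*(-152 - 777758) = (1151916 + (-43 + √(-1 + 2064)))*(-777910) = (1151916 + (-43 + √2063))*(-777910) = (1151873 + √2063)*(-777910) = -896053525430 - 777910*√2063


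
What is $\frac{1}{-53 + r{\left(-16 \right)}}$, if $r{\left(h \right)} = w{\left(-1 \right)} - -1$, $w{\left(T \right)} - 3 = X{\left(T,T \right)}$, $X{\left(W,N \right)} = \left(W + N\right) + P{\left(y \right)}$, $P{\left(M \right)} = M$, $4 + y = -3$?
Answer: $- \frac{1}{58} \approx -0.017241$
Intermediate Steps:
$y = -7$ ($y = -4 - 3 = -7$)
$X{\left(W,N \right)} = -7 + N + W$ ($X{\left(W,N \right)} = \left(W + N\right) - 7 = \left(N + W\right) - 7 = -7 + N + W$)
$w{\left(T \right)} = -4 + 2 T$ ($w{\left(T \right)} = 3 + \left(-7 + T + T\right) = 3 + \left(-7 + 2 T\right) = -4 + 2 T$)
$r{\left(h \right)} = -5$ ($r{\left(h \right)} = \left(-4 + 2 \left(-1\right)\right) - -1 = \left(-4 - 2\right) + 1 = -6 + 1 = -5$)
$\frac{1}{-53 + r{\left(-16 \right)}} = \frac{1}{-53 - 5} = \frac{1}{-58} = - \frac{1}{58}$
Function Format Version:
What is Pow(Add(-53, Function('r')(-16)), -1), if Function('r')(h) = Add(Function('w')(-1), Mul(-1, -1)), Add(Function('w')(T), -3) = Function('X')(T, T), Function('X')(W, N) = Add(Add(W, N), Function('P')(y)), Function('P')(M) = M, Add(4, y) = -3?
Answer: Rational(-1, 58) ≈ -0.017241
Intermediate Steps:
y = -7 (y = Add(-4, -3) = -7)
Function('X')(W, N) = Add(-7, N, W) (Function('X')(W, N) = Add(Add(W, N), -7) = Add(Add(N, W), -7) = Add(-7, N, W))
Function('w')(T) = Add(-4, Mul(2, T)) (Function('w')(T) = Add(3, Add(-7, T, T)) = Add(3, Add(-7, Mul(2, T))) = Add(-4, Mul(2, T)))
Function('r')(h) = -5 (Function('r')(h) = Add(Add(-4, Mul(2, -1)), Mul(-1, -1)) = Add(Add(-4, -2), 1) = Add(-6, 1) = -5)
Pow(Add(-53, Function('r')(-16)), -1) = Pow(Add(-53, -5), -1) = Pow(-58, -1) = Rational(-1, 58)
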